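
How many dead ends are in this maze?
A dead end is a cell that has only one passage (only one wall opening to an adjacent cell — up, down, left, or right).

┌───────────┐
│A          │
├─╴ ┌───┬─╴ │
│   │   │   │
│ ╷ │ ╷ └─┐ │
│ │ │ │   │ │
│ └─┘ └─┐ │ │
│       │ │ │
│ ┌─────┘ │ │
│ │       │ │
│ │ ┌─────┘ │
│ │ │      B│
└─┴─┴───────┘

Checking each cell for number of passages:

Dead ends found at positions:
  (0, 0)
  (1, 4)
  (2, 1)
  (3, 3)
  (5, 0)
  (5, 1)
  (5, 2)
Total dead ends: 7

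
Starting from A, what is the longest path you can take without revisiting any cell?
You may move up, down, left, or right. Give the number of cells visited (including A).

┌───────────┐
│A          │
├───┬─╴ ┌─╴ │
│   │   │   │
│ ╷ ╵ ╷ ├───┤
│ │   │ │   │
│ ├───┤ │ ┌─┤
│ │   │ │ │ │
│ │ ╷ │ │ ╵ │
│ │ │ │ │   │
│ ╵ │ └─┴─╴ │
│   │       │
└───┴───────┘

Finding longest simple path using DFS:
Start: (0, 0)
Longest path visits 28 cells
Path: A → right → right → right → down → left → down → left → up → left → down → down → down → down → right → up → up → right → down → down → right → right → right → up → left → up → up → right

Solution:

┌───────────┐
│A → → ↓    │
├───┬─╴ ┌─╴ │
│↓ ↰│↓ ↲│   │
│ ╷ ╵ ╷ ├───┤
│↓│↑ ↲│ │↱ B│
│ ├───┤ │ ┌─┤
│↓│↱ ↓│ │↑│ │
│ │ ╷ │ │ ╵ │
│↓│↑│↓│ │↑ ↰│
│ ╵ │ └─┴─╴ │
│↳ ↑│↳ → → ↑│
└───┴───────┘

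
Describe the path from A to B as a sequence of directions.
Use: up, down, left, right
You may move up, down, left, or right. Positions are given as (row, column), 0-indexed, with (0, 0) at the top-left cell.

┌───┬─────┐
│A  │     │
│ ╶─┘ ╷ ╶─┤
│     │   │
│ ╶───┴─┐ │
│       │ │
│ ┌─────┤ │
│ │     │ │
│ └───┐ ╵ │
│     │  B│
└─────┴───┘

Finding the path and converting it to directions:
Path through cells: (0,0) → (1,0) → (1,1) → (1,2) → (0,2) → (0,3) → (1,3) → (1,4) → (2,4) → (3,4) → (4,4)
Directions: down, right, right, up, right, down, right, down, down, down

Solution:

┌───┬─────┐
│A  │↱ ↓  │
│ ╶─┘ ╷ ╶─┤
│↳ → ↑│↳ ↓│
│ ╶───┴─┐ │
│       │↓│
│ ┌─────┤ │
│ │     │↓│
│ └───┐ ╵ │
│     │  B│
└─────┴───┘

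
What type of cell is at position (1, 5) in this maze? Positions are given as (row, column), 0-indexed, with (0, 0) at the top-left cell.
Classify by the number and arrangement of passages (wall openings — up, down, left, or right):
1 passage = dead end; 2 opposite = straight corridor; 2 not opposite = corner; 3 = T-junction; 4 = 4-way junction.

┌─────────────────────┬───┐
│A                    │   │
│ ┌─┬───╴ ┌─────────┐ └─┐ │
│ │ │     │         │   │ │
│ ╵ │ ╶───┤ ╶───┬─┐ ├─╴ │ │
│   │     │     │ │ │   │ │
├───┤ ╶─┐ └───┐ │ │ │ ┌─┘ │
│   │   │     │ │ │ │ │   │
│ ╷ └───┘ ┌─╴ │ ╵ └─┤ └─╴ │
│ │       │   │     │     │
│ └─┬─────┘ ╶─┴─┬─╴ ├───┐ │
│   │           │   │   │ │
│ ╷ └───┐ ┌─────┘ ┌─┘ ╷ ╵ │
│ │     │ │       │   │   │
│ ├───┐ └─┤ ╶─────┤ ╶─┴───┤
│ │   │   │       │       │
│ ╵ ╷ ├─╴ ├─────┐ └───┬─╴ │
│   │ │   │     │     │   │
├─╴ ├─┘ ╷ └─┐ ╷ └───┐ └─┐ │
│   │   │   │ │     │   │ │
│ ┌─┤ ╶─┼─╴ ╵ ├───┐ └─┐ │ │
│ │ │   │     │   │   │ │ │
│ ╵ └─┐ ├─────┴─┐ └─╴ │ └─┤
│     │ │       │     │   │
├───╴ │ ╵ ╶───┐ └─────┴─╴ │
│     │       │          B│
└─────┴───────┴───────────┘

Checking cell at (1, 5):
Number of passages: 2
Cell type: corner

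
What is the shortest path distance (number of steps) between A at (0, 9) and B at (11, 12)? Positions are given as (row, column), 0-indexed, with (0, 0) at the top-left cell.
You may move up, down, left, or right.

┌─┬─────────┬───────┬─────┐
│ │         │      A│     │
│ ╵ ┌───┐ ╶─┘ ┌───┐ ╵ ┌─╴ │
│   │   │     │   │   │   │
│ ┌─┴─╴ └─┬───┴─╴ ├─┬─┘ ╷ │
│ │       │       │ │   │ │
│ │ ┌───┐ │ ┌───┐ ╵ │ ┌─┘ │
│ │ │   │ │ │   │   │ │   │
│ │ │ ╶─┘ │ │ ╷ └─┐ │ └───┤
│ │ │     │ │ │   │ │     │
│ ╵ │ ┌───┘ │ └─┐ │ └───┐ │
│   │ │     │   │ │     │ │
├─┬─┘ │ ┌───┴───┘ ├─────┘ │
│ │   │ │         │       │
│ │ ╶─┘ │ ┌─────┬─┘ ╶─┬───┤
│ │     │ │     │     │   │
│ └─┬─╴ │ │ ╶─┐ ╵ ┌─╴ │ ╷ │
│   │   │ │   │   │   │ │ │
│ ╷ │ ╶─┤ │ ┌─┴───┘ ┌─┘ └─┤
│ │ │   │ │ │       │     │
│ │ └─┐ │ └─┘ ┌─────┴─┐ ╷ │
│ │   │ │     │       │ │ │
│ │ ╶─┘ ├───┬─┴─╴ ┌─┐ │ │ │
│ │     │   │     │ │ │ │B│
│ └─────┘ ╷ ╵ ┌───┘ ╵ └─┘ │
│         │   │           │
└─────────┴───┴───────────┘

Finding path from (0, 9) to (11, 12):
Path: (0,9) → (0,8) → (0,7) → (0,6) → (1,6) → (1,5) → (1,4) → (0,4) → (0,3) → (0,2) → (0,1) → (1,1) → (1,0) → (2,0) → (3,0) → (4,0) → (5,0) → (5,1) → (4,1) → (3,1) → (2,1) → (2,2) → (2,3) → (2,4) → (3,4) → (4,4) → (4,3) → (4,2) → (5,2) → (6,2) → (6,1) → (7,1) → (7,2) → (7,3) → (8,3) → (8,2) → (9,2) → (9,3) → (10,3) → (11,3) → (11,2) → (11,1) → (10,1) → (9,1) → (8,1) → (8,0) → (9,0) → (10,0) → (11,0) → (12,0) → (12,1) → (12,2) → (12,3) → (12,4) → (11,4) → (11,5) → (12,5) → (12,6) → (11,6) → (11,7) → (11,8) → (10,8) → (10,9) → (10,10) → (11,10) → (12,10) → (12,11) → (12,12) → (11,12)
Distance: 68 steps

Solution:

┌─┬─────────┬───────┬─────┐
│ │↓ ← ← ↰  │↓ ← ← A│     │
│ ╵ ┌───┐ ╶─┘ ┌───┐ ╵ ┌─╴ │
│↓ ↲│   │↑ ← ↲│   │   │   │
│ ┌─┴─╴ └─┬───┴─╴ ├─┬─┘ ╷ │
│↓│↱ → → ↓│       │ │   │ │
│ │ ┌───┐ │ ┌───┐ ╵ │ ┌─┘ │
│↓│↑│   │↓│ │   │   │ │   │
│ │ │ ╶─┘ │ │ ╷ └─┐ │ └───┤
│↓│↑│↓ ← ↲│ │ │   │ │     │
│ ╵ │ ┌───┘ │ └─┐ │ └───┐ │
│↳ ↑│↓│     │   │ │     │ │
├─┬─┘ │ ┌───┴───┘ ├─────┘ │
│ │↓ ↲│ │         │       │
│ │ ╶─┘ │ ┌─────┬─┘ ╶─┬───┤
│ │↳ → ↓│ │     │     │   │
│ └─┬─╴ │ │ ╶─┐ ╵ ┌─╴ │ ╷ │
│↓ ↰│↓ ↲│ │   │   │   │ │ │
│ ╷ │ ╶─┤ │ ┌─┴───┘ ┌─┘ └─┤
│↓│↑│↳ ↓│ │ │       │     │
│ │ └─┐ │ └─┘ ┌─────┴─┐ ╷ │
│↓│↑  │↓│     │  ↱ → ↓│ │ │
│ │ ╶─┘ ├───┬─┴─╴ ┌─┐ │ │ │
│↓│↑ ← ↲│↱ ↓│↱ → ↑│ │↓│ │B│
│ └─────┘ ╷ ╵ ┌───┘ ╵ └─┘ │
│↳ → → → ↑│↳ ↑│      ↳ → ↑│
└─────────┴───┴───────────┘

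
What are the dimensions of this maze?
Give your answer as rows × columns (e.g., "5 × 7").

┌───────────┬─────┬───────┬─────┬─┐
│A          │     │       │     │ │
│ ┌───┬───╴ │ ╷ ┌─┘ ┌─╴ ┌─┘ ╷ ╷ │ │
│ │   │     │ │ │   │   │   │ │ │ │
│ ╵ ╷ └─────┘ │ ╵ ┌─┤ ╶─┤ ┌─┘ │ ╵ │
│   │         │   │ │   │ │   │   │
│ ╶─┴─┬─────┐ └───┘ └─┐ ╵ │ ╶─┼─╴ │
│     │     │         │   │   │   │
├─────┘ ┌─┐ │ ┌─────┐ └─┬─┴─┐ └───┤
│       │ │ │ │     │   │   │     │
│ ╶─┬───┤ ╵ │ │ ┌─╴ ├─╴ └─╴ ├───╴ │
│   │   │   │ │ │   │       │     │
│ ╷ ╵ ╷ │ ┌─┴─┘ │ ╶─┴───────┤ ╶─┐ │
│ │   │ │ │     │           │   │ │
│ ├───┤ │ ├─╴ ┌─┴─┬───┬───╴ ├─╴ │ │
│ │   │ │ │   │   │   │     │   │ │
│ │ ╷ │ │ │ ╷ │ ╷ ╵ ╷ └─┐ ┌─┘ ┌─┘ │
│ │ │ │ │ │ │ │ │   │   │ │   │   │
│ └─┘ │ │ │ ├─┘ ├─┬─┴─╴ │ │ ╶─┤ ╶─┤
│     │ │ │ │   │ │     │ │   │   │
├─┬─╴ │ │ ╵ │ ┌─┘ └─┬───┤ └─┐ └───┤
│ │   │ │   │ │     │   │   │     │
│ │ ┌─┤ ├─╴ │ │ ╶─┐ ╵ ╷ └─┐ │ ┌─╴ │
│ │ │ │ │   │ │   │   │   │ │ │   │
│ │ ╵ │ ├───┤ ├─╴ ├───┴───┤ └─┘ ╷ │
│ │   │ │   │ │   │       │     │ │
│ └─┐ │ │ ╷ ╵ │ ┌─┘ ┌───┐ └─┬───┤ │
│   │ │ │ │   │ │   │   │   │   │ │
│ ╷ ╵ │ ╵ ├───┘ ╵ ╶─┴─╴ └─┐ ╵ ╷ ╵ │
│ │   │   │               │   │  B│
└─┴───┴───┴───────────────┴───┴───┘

Counting the maze dimensions:
Rows (vertical): 15
Columns (horizontal): 17
Dimensions: 15 × 17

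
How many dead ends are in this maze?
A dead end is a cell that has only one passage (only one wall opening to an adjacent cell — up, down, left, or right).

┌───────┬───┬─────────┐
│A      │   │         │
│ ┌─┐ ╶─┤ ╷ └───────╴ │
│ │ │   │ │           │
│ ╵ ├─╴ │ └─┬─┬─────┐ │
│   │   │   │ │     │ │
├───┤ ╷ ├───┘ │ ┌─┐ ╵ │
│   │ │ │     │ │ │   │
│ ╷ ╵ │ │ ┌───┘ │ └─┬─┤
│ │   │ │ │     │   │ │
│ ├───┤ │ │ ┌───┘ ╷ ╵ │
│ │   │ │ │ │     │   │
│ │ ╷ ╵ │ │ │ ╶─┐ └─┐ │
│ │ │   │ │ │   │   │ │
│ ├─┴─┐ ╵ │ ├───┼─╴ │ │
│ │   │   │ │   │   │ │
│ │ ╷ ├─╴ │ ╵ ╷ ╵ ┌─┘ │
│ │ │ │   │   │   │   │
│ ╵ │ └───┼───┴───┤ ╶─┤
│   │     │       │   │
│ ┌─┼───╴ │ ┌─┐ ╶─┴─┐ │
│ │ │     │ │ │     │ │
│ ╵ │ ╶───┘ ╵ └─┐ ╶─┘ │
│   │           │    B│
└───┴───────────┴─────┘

Checking each cell for number of passages:

Dead ends found at positions:
  (0, 3)
  (0, 6)
  (1, 1)
  (2, 5)
  (2, 6)
  (3, 8)
  (4, 10)
  (6, 1)
  (6, 7)
  (8, 3)
  (9, 8)
  (10, 1)
  (10, 6)
  (10, 9)
  (11, 7)
Total dead ends: 15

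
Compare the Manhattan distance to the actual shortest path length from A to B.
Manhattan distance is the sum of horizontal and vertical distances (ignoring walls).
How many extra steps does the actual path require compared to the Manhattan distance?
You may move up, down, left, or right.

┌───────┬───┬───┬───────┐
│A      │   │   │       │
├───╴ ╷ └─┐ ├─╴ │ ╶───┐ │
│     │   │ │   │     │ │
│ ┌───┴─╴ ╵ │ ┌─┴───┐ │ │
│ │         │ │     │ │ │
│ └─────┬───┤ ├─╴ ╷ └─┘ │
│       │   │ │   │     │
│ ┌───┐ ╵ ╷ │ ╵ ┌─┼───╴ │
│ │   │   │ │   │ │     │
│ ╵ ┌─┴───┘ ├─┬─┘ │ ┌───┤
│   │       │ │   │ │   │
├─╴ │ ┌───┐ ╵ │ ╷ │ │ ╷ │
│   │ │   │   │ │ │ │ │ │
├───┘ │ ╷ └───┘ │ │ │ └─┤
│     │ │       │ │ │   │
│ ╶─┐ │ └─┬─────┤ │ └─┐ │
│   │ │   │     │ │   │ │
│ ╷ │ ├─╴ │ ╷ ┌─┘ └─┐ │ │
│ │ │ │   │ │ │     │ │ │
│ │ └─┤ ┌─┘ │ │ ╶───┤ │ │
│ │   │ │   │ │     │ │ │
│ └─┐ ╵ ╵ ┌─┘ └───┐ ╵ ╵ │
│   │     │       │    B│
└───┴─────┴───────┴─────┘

Manhattan distance: |11 - 0| + |11 - 0| = 22
Actual path length: 56
Extra steps: 56 - 22 = 34

Solution:

┌───────┬───┬───┬───────┐
│A → ↓  │   │   │       │
├───╴ ╷ └─┐ ├─╴ │ ╶───┐ │
│↓ ← ↲│   │ │   │     │ │
│ ┌───┴─╴ ╵ │ ┌─┴───┐ │ │
│↓│         │ │     │ │ │
│ └─────┬───┤ ├─╴ ╷ └─┘ │
│↳ → → ↓│↱ ↓│ │   │     │
│ ┌───┐ ╵ ╷ │ ╵ ┌─┼───╴ │
│ │   │↳ ↑│↓│   │ │     │
│ ╵ ┌─┴───┘ ├─┬─┘ │ ┌───┤
│   │↓ ← ← ↲│ │↱ ↓│ │   │
├─╴ │ ┌───┐ ╵ │ ╷ │ │ ╷ │
│   │↓│↱ ↓│   │↑│↓│ │ │ │
├───┘ │ ╷ └───┘ │ │ │ └─┤
│↓ ← ↲│↑│↳ → → ↑│↓│ │   │
│ ╶─┐ │ └─┬─────┤ │ └─┐ │
│↳ ↓│ │↑ ↰│     │↓│   │ │
│ ╷ │ ├─╴ │ ╷ ┌─┘ └─┐ │ │
│ │↓│ │↱ ↑│ │ │↓ ↲  │ │ │
│ │ └─┤ ┌─┘ │ │ ╶───┤ │ │
│ │↳ ↓│↑│   │ │↳ → ↓│ │ │
│ └─┐ ╵ ╵ ┌─┘ └───┐ ╵ ╵ │
│   │↳ ↑  │       │↳ → B│
└───┴─────┴───────┴─────┘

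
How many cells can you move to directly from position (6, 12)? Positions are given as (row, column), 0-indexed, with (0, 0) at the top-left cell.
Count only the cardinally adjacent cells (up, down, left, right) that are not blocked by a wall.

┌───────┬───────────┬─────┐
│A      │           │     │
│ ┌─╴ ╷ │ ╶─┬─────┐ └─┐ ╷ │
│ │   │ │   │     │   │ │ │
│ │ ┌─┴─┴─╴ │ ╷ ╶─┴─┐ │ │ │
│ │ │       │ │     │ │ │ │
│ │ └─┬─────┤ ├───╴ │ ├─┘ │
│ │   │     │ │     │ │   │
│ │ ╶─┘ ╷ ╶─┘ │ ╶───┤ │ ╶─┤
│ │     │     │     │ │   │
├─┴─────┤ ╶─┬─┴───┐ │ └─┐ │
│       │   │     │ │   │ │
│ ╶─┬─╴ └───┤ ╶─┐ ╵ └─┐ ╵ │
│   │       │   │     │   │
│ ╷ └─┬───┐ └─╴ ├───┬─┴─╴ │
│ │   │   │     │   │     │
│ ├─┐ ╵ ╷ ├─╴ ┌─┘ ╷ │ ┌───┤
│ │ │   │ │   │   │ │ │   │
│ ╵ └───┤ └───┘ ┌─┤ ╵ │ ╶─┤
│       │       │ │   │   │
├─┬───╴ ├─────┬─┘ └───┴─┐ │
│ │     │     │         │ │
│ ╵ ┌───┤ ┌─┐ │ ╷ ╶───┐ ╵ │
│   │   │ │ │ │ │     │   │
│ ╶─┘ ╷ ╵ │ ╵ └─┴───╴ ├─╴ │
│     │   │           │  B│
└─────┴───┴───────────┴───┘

Checking passable neighbors of (6, 12):
Neighbors: (5, 12), (7, 12), (6, 11)
Count: 3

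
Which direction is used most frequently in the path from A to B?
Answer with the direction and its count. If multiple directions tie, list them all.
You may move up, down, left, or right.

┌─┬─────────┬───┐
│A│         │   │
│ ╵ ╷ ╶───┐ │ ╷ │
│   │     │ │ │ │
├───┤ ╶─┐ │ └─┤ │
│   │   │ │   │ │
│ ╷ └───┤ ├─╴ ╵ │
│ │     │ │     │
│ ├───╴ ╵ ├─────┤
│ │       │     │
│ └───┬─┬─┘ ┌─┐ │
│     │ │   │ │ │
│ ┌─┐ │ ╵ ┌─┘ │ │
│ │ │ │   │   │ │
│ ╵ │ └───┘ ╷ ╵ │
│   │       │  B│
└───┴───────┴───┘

Directions: down, right, up, right, down, right, right, down, down, down, left, up, left, left, up, left, down, down, down, right, right, down, down, right, right, right, up, right, down, right
Counts: {'down': 11, 'right': 11, 'up': 4, 'left': 4}
Most common: down and right (tied at 11 times each)

Solution:

┌─┬─────────┬───┐
│A│↱ ↓      │   │
│ ╵ ╷ ╶───┐ │ ╷ │
│↳ ↑│↳ → ↓│ │ │ │
├───┤ ╶─┐ │ └─┤ │
│↓ ↰│   │↓│   │ │
│ ╷ └───┤ ├─╴ ╵ │
│↓│↑ ← ↰│↓│     │
│ ├───╴ ╵ ├─────┤
│↓│    ↑ ↲│     │
│ └───┬─┬─┘ ┌─┐ │
│↳ → ↓│ │   │ │ │
│ ┌─┐ │ ╵ ┌─┘ │ │
│ │ │↓│   │↱ ↓│ │
│ ╵ │ └───┘ ╷ ╵ │
│   │↳ → → ↑│↳ B│
└───┴───────┴───┘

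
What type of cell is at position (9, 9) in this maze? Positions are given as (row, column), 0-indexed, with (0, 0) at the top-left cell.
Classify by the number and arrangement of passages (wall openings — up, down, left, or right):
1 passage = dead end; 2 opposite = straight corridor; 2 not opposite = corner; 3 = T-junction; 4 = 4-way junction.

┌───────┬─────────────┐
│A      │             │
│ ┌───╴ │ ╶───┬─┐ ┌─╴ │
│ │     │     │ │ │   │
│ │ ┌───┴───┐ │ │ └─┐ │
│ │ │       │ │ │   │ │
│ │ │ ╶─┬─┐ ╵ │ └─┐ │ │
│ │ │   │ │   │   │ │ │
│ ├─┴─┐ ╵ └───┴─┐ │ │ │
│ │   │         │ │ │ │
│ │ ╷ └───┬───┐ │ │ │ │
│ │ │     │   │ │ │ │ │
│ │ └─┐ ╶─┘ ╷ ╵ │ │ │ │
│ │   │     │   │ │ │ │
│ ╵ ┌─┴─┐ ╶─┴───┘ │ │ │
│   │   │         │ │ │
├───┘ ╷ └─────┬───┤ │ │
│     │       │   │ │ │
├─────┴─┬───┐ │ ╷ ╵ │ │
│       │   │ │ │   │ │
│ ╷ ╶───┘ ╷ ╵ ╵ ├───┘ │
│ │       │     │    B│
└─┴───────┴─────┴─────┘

Checking cell at (9, 9):
Number of passages: 2
Cell type: corner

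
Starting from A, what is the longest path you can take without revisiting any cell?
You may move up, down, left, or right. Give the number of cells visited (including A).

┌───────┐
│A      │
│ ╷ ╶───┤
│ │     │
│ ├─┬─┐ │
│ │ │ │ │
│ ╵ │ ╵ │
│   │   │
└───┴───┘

Finding longest simple path using DFS:
Start: (0, 0)
Longest path visits 9 cells
Path: A → right → down → right → right → down → down → left → up

Solution:

┌───────┐
│A ↓    │
│ ╷ ╶───┤
│ │↳ → ↓│
│ ├─┬─┐ │
│ │ │B│↓│
│ ╵ │ ╵ │
│   │↑ ↲│
└───┴───┘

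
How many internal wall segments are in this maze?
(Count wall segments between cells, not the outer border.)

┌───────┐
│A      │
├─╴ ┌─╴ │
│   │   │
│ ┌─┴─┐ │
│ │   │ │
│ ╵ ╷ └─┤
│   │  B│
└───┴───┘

Counting internal wall segments:
Total internal walls: 9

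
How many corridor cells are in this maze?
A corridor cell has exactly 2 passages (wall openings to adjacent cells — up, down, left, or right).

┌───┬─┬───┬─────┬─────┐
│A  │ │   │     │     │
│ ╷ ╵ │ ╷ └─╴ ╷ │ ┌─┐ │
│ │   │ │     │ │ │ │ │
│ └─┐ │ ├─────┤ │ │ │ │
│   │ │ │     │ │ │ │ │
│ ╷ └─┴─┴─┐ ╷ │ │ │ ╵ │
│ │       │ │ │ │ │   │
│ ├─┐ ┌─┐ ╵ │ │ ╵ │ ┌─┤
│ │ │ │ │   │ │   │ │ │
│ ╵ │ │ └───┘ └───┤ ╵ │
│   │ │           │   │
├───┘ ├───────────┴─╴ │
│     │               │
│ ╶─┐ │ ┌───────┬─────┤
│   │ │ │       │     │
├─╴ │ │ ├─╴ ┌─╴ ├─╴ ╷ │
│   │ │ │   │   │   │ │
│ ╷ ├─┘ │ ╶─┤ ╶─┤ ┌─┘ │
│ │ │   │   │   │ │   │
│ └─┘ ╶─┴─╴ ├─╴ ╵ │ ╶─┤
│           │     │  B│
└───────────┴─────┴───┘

Counting cells with exactly 2 passages:
Total corridor cells: 91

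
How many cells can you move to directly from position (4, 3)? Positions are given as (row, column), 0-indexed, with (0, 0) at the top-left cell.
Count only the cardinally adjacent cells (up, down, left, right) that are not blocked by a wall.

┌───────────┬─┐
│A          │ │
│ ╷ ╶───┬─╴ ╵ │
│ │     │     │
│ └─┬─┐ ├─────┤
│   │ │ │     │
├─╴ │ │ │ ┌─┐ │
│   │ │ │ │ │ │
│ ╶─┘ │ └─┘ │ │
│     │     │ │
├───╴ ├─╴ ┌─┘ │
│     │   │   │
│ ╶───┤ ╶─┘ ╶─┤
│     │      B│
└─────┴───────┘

Checking passable neighbors of (4, 3):
Neighbors: (3, 3), (4, 4)
Count: 2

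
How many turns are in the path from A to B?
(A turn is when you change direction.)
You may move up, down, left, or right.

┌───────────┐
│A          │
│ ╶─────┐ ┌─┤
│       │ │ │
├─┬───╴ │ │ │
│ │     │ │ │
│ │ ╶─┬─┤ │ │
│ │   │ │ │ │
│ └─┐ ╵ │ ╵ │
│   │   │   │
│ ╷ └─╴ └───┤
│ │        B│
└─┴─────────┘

Directions: down, right, right, right, down, left, left, down, right, down, right, down, right, right
Number of turns: 9

Solution:

┌───────────┐
│A          │
│ ╶─────┐ ┌─┤
│↳ → → ↓│ │ │
├─┬───╴ │ │ │
│ │↓ ← ↲│ │ │
│ │ ╶─┬─┤ │ │
│ │↳ ↓│ │ │ │
│ └─┐ ╵ │ ╵ │
│   │↳ ↓│   │
│ ╷ └─╴ └───┤
│ │    ↳ → B│
└─┴─────────┘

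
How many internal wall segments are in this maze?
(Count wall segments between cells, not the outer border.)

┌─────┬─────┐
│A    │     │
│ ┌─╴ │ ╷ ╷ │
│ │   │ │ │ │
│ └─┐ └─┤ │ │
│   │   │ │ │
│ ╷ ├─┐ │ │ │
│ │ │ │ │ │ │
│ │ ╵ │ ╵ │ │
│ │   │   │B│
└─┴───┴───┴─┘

Counting internal wall segments:
Total internal walls: 20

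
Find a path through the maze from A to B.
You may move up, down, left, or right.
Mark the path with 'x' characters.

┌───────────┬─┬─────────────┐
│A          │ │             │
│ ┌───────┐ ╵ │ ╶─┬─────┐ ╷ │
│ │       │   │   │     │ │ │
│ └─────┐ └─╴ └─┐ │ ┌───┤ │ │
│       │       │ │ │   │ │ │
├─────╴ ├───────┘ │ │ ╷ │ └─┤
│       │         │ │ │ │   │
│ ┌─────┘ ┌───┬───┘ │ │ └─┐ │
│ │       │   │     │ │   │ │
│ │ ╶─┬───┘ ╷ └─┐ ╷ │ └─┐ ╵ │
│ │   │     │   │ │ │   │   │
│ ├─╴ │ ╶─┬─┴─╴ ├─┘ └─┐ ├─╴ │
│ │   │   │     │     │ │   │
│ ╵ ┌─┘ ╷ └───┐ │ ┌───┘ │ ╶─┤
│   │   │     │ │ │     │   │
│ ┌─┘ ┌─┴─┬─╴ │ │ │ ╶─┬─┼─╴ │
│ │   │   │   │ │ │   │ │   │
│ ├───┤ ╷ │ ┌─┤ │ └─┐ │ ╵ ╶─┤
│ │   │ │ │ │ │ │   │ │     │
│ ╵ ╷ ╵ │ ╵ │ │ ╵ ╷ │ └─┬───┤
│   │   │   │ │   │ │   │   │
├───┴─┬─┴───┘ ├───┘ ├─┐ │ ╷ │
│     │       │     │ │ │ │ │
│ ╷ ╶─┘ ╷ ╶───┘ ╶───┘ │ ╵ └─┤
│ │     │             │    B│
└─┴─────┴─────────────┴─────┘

Finding the shortest path through the maze:
Path length: 65 steps
Directions: down → down → right → right → right → down → left → left → left → down → down → down → down → right → up → right → up → left → up → right → right → right → up → right → right → right → right → up → up → left → up → right → right → right → right → right → down → down → down → right → down → down → left → up → left → up → up → left → down → down → down → right → down → down → left → left → down → right → down → down → right → down → down → right → right

Solution:

┌───────────┬─┬─────────────┐
│A          │ │x x x x x x  │
│ ┌───────┐ ╵ │ ╶─┬─────┐ ╷ │
│x│       │   │x x│     │x│ │
│ └─────┐ └─╴ └─┐ │ ┌───┤ │ │
│x x x x│       │x│ │x x│x│ │
├─────╴ ├───────┘ │ │ ╷ │ └─┤
│x x x x│x x x x x│ │x│x│x x│
│ ┌─────┘ ┌───┬───┘ │ │ └─┐ │
│x│x x x x│   │     │x│x x│x│
│ │ ╶─┬───┘ ╷ └─┐ ╷ │ └─┐ ╵ │
│x│x x│     │   │ │ │x x│x x│
│ ├─╴ │ ╶─┬─┴─╴ ├─┘ └─┐ ├─╴ │
│x│x x│   │     │     │x│   │
│ ╵ ┌─┘ ╷ └───┐ │ ┌───┘ │ ╶─┤
│x x│   │     │ │ │x x x│   │
│ ┌─┘ ┌─┴─┬─╴ │ │ │ ╶─┬─┼─╴ │
│ │   │   │   │ │ │x x│ │   │
│ ├───┤ ╷ │ ┌─┤ │ └─┐ │ ╵ ╶─┤
│ │   │ │ │ │ │ │   │x│     │
│ ╵ ╷ ╵ │ ╵ │ │ ╵ ╷ │ └─┬───┤
│   │   │   │ │   │ │x x│   │
├───┴─┬─┴───┘ ├───┘ ├─┐ │ ╷ │
│     │       │     │ │x│ │ │
│ ╷ ╶─┘ ╷ ╶───┘ ╶───┘ │ ╵ └─┤
│ │     │             │x x B│
└─┴─────┴─────────────┴─────┘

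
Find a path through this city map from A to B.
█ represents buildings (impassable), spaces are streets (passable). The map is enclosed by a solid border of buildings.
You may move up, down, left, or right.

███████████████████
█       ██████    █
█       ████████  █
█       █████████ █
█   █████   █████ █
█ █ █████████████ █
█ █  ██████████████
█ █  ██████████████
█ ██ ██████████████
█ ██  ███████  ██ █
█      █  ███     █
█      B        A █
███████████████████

Finding the shortest path from A to B:
Movement: cardinal only
Path length: 9 steps
Directions: left → left → left → left → left → left → left → left → left

Solution:

███████████████████
█       ██████    █
█       ████████  █
█       █████████ █
█   █████   █████ █
█ █ █████████████ █
█ █  ██████████████
█ █  ██████████████
█ ██ ██████████████
█ ██  ███████  ██ █
█      █  ███     █
█      B←←←←←←←←A █
███████████████████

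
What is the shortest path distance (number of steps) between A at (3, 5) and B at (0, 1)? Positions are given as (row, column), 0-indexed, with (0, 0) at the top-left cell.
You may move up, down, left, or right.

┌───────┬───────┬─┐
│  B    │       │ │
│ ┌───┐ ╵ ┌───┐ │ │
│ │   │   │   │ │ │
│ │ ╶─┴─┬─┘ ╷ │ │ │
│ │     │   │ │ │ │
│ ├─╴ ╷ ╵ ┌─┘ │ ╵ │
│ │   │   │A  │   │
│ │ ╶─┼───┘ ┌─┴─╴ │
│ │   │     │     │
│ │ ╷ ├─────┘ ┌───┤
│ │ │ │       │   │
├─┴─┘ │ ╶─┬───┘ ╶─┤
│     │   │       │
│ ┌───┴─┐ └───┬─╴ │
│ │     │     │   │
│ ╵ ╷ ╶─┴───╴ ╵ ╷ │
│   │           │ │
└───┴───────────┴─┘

Finding path from (3, 5) to (0, 1):
Path: (3,5) → (3,6) → (2,6) → (1,6) → (1,5) → (2,5) → (2,4) → (3,4) → (3,3) → (2,3) → (2,2) → (3,2) → (3,1) → (4,1) → (4,2) → (5,2) → (6,2) → (6,1) → (6,0) → (7,0) → (8,0) → (8,1) → (7,1) → (7,2) → (8,2) → (8,3) → (8,4) → (8,5) → (8,6) → (7,6) → (7,5) → (7,4) → (6,4) → (6,3) → (5,3) → (5,4) → (5,5) → (5,6) → (4,6) → (4,7) → (4,8) → (3,8) → (3,7) → (2,7) → (1,7) → (0,7) → (0,6) → (0,5) → (0,4) → (1,4) → (1,3) → (0,3) → (0,2) → (0,1)
Distance: 53 steps

Solution:

┌───────┬───────┬─┐
│  B ← ↰│↓ ← ← ↰│ │
│ ┌───┐ ╵ ┌───┐ │ │
│ │   │↑ ↲│↓ ↰│↑│ │
│ │ ╶─┴─┬─┘ ╷ │ │ │
│ │  ↓ ↰│↓ ↲│↑│↑│ │
│ ├─╴ ╷ ╵ ┌─┘ │ ╵ │
│ │↓ ↲│↑ ↲│A ↑│↑ ↰│
│ │ ╶─┼───┘ ┌─┴─╴ │
│ │↳ ↓│     │↱ → ↑│
│ │ ╷ ├─────┘ ┌───┤
│ │ │↓│↱ → → ↑│   │
├─┴─┘ │ ╶─┬───┘ ╶─┤
│↓ ← ↲│↑ ↰│       │
│ ┌───┴─┐ └───┬─╴ │
│↓│↱ ↓  │↑ ← ↰│   │
│ ╵ ╷ ╶─┴───╴ ╵ ╷ │
│↳ ↑│↳ → → → ↑  │ │
└───┴───────────┴─┘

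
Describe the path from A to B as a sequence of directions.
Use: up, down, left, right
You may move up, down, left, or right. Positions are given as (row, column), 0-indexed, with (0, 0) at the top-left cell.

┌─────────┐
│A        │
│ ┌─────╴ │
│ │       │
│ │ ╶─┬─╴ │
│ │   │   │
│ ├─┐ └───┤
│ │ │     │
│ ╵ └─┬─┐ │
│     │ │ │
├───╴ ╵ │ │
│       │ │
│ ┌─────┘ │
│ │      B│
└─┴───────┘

Finding the path and converting it to directions:
Path through cells: (0,0) → (0,1) → (0,2) → (0,3) → (0,4) → (1,4) → (1,3) → (1,2) → (1,1) → (2,1) → (2,2) → (3,2) → (3,3) → (3,4) → (4,4) → (5,4) → (6,4)
Directions: right, right, right, right, down, left, left, left, down, right, down, right, right, down, down, down

Solution:

┌─────────┐
│A → → → ↓│
│ ┌─────╴ │
│ │↓ ← ← ↲│
│ │ ╶─┬─╴ │
│ │↳ ↓│   │
│ ├─┐ └───┤
│ │ │↳ → ↓│
│ ╵ └─┬─┐ │
│     │ │↓│
├───╴ ╵ │ │
│       │↓│
│ ┌─────┘ │
│ │      B│
└─┴───────┘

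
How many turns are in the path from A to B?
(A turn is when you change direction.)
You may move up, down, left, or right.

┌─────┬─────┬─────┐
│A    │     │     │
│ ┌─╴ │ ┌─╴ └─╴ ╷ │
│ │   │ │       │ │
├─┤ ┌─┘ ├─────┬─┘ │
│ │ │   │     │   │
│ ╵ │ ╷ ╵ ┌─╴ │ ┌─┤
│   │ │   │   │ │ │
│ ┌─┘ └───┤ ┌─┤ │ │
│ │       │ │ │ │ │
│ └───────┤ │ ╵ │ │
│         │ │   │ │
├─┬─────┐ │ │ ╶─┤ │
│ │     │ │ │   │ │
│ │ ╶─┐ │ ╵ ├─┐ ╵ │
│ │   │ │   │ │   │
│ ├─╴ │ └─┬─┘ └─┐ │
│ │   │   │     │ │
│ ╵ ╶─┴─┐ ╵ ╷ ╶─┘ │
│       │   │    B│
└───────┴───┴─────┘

Directions: right, right, down, left, down, down, left, down, down, right, right, right, right, down, down, right, up, up, up, up, right, up, left, left, down, left, up, up, up, right, right, down, right, right, up, right, down, down, left, down, down, down, left, down, right, down, right, down, down
Number of turns: 29

Solution:

┌─────┬─────┬─────┐
│A → ↓│↱ → ↓│  ↱ ↓│
│ ┌─╴ │ ┌─╴ └─╴ ╷ │
│ │↓ ↲│↑│  ↳ → ↑│↓│
├─┤ ┌─┘ ├─────┬─┘ │
│ │↓│  ↑│↓ ← ↰│↓ ↲│
│ ╵ │ ╷ ╵ ┌─╴ │ ┌─┤
│↓ ↲│ │↑ ↲│↱ ↑│↓│ │
│ ┌─┘ └───┤ ┌─┤ │ │
│↓│       │↑│ │↓│ │
│ └───────┤ │ ╵ │ │
│↳ → → → ↓│↑│↓ ↲│ │
├─┬─────┐ │ │ ╶─┤ │
│ │     │↓│↑│↳ ↓│ │
│ │ ╶─┐ │ ╵ ├─┐ ╵ │
│ │   │ │↳ ↑│ │↳ ↓│
│ ├─╴ │ └─┬─┘ └─┐ │
│ │   │   │     │↓│
│ ╵ ╶─┴─┐ ╵ ╷ ╶─┘ │
│       │   │    B│
└───────┴───┴─────┘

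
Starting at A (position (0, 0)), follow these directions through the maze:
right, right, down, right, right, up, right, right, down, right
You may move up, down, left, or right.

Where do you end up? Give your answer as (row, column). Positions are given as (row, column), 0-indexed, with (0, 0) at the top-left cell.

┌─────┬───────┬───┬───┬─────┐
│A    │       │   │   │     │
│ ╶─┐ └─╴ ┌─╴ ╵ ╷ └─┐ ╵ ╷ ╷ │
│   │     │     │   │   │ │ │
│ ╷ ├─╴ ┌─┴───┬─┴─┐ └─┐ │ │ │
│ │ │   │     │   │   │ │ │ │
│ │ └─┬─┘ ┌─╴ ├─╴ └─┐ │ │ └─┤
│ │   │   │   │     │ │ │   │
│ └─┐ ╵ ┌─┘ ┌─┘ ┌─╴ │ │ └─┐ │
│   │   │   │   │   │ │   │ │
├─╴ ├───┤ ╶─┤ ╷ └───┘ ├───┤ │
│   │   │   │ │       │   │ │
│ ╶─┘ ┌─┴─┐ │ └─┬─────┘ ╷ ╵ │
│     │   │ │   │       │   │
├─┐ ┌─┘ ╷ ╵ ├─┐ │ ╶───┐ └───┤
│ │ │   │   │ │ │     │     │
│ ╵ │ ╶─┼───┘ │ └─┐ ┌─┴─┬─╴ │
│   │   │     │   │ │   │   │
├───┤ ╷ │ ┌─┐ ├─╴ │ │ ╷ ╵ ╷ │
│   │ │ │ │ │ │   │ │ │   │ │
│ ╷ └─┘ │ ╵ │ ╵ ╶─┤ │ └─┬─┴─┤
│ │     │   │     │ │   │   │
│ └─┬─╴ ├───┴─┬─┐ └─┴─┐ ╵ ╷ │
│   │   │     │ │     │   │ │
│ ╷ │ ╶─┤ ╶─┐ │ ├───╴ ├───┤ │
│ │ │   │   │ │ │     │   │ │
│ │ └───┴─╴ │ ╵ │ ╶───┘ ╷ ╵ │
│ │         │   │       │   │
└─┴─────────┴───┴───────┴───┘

Following directions step by step:
Start: (0, 0)
  right: (0, 0) → (0, 1)
  right: (0, 1) → (0, 2)
  down: (0, 2) → (1, 2)
  right: (1, 2) → (1, 3)
  right: (1, 3) → (1, 4)
  up: (1, 4) → (0, 4)
  right: (0, 4) → (0, 5)
  right: (0, 5) → (0, 6)
  down: (0, 6) → (1, 6)
  right: (1, 6) → (1, 7)
Final position: (1, 7)

Path taken:

┌─────┬───────┬───┬───┬─────┐
│A → ↓│  ↱ → ↓│   │   │     │
│ ╶─┐ └─╴ ┌─╴ ╵ ╷ └─┐ ╵ ╷ ╷ │
│   │↳ → ↑│  ↳ B│   │   │ │ │
│ ╷ ├─╴ ┌─┴───┬─┴─┐ └─┐ │ │ │
│ │ │   │     │   │   │ │ │ │
│ │ └─┬─┘ ┌─╴ ├─╴ └─┐ │ │ └─┤
│ │   │   │   │     │ │ │   │
│ └─┐ ╵ ┌─┘ ┌─┘ ┌─╴ │ │ └─┐ │
│   │   │   │   │   │ │   │ │
├─╴ ├───┤ ╶─┤ ╷ └───┘ ├───┤ │
│   │   │   │ │       │   │ │
│ ╶─┘ ┌─┴─┐ │ └─┬─────┘ ╷ ╵ │
│     │   │ │   │       │   │
├─┐ ┌─┘ ╷ ╵ ├─┐ │ ╶───┐ └───┤
│ │ │   │   │ │ │     │     │
│ ╵ │ ╶─┼───┘ │ └─┐ ┌─┴─┬─╴ │
│   │   │     │   │ │   │   │
├───┤ ╷ │ ┌─┐ ├─╴ │ │ ╷ ╵ ╷ │
│   │ │ │ │ │ │   │ │ │   │ │
│ ╷ └─┘ │ ╵ │ ╵ ╶─┤ │ └─┬─┴─┤
│ │     │   │     │ │   │   │
│ └─┬─╴ ├───┴─┬─┐ └─┴─┐ ╵ ╷ │
│   │   │     │ │     │   │ │
│ ╷ │ ╶─┤ ╶─┐ │ ├───╴ ├───┤ │
│ │ │   │   │ │ │     │   │ │
│ │ └───┴─╴ │ ╵ │ ╶───┘ ╷ ╵ │
│ │         │   │       │   │
└─┴─────────┴───┴───────┴───┘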